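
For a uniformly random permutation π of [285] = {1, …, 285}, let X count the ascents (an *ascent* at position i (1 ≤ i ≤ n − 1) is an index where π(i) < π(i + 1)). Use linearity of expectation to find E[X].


Write X = Σ X_I over i = 1, …, 284, with X_I the indicator of one ascent.
There are 284 indicators.
For each fixed i, the pair (π(i), π(i+1)) is a uniformly random ordered pair of distinct values from {1, …, 285}; by symmetry P[π(i) < π(i+1)] = 1/2.
By linearity: E[X] = 284 · (1/2) = (285 − 1) · (1/2) = 142 ≈ 142.000.

E[X] = 142 = 142.000.


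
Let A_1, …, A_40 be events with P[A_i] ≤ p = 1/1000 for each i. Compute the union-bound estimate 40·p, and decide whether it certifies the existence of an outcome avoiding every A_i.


Union bound: P[∪_{i=1}^{40} A_i] ≤ Σ_i P[A_i] ≤ 40·p = 40·(1/1000) = 1/25.
Numerically: 1/25 ≈ 0.0400.
Is 1/25 < 1? YES.
Since P[∪ A_i] ≤ 1/25 < 1, the complement has P[∩ A_i^c] ≥ 1 − 1/25 = 24/25 > 0, so some outcome avoids every A_i.

40·p = 1/25 ≈ 0.0400; existence CERTIFIED by the union bound.


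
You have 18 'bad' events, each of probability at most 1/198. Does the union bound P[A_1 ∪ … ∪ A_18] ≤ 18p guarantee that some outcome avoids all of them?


Union bound: P[∪_{i=1}^{18} A_i] ≤ Σ_i P[A_i] ≤ 18·p = 18·(1/198) = 1/11.
Numerically: 1/11 ≈ 0.0909.
Is 1/11 < 1? YES.
Since P[∪ A_i] ≤ 1/11 < 1, the complement has P[∩ A_i^c] ≥ 1 − 1/11 = 10/11 > 0, so some outcome avoids every A_i.

18·p = 1/11 ≈ 0.0909; existence CERTIFIED by the union bound.


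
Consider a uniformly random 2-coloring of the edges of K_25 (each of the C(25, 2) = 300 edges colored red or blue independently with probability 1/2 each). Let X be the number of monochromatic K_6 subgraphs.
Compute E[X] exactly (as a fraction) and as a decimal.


Let X = Σ_S X_S over the C(25, 6) = 177100 subsets S of size 6, where X_S = 1 if the K_6 on S is monochromatic.
For a fixed S, the K_6 on S has C(6, 2) = 15 edges. P[all 15 edges red] = (1/2)^15, and likewise for blue, so P[monochromatic] = 2·(1/2)^15 = 2^{1 − 15} = 1/16384.
By linearity of expectation: E[X] = C(25, 6) · 2^{1 − 15} = 177100 · 1/16384 = 44275/4096.
Numerically: E[X] ≈ 10.809326.

E[X] = C(25,6)·2^(1−C(6,2)) = 44275/4096 ≈ 10.809326.


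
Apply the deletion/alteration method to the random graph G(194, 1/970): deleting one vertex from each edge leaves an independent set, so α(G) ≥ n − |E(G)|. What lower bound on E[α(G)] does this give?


E[|E(G)|] = C(194, 2)·p = 18721 · (1/970) = 193/10.
E[α(G)] ≥ n − E[|E(G)|] = 194 − 193/10 = 1747/10.
Numerically: ≈ 174.7000.
(This is only a lower bound; the true E[α(G)] may be larger.)

E[α(G)] ≥ 1747/10 ≈ 174.7000.


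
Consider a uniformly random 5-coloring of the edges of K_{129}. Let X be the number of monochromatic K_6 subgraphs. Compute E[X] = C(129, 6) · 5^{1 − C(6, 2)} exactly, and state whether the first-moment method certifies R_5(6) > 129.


E[X] = C(129, 6) · 5^{1 − 15} = 5688177600 · 5^{−14} = 5688177600/6103515625.
As a reduced fraction: E[X] = 227527104/244140625 ≈ 0.9319510.
Is E[X] < 1? YES.
Since E[X] < 1, there exists a 5-coloring of K_{129} with no monochromatic K_6; hence R_5(6) > 129.

E[X] = 227527104/244140625 ≈ 0.9319510; E[X] < 1, so R_5(6) > 129.


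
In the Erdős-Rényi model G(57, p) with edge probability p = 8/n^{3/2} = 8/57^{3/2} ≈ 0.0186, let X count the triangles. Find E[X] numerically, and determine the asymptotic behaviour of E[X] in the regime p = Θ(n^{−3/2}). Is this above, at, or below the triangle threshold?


Number of potential triangles: C(57, 3) = 29260.
Each occurs with probability p³ ≈ (0.0186)³ ≈ 6.42441e-06.
By linearity: E[X] = C(57, 3)·p³ ≈ 29260 · 6.42441e-06 ≈ 0.188.
Since α = 3/2 > 1, p = c/n^{3/2} = o(1/n) is below the triangle threshold p ~ 1/n. Asymptotically E[X] ~ (c³/6)·n^{3(1−α)} = (8³/6)·n^{-1.5} → 0, so by Markov's inequality G has no triangles w.h.p.

E[X] ≈ 0.188; in regime p = Θ(1/n^{3/2}) E[X] tends to 0 (below the triangle threshold p ~ 1/n).


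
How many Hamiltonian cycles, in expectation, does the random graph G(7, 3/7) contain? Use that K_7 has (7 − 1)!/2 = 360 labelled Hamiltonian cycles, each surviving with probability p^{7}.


K_7 has (7 − 1)!/2 = 360 labelled Hamiltonian cycles.
For each such Hamiltonian cycle H, let X_H = 1 if all 7 edges of H are present in G. Then P[X_H = 1] = p^{7} = (3/7)^{7} = 2187/823543.
By linearity: E[X] = Σ_H E[X_H] = 360 · p^{7} = 360 · 2187/823543 = 787320/823543.
Numerically: E[X] ≈ 0.956.

E[X] = 360 · (3/7)^{7} = 787320/823543 ≈ 0.956.


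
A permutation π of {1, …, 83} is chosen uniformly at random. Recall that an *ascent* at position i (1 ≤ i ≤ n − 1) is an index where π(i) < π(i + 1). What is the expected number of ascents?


Write X = Σ X_I over i = 1, …, 82, with X_I the indicator of one ascent.
There are 82 indicators.
For each fixed i, the pair (π(i), π(i+1)) is a uniformly random ordered pair of distinct values from {1, …, 83}; by symmetry P[π(i) < π(i+1)] = 1/2.
By linearity: E[X] = 82 · (1/2) = (83 − 1) · (1/2) = 41 ≈ 41.000.

E[X] = 41 = 41.000.


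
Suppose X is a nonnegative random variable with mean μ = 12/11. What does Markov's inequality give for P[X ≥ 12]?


μ = E[X] = 12/11, a = 12.
Markov: P[X ≥ 12] ≤ μ/a = (12/11)/12 = 1/11.
Numerically: ≈ 0.091.
(Since a = 12 > μ = 1.091, the bound 1/11 is < 1 and informative.)

P[X ≥ 12] ≤ 1/11 ≈ 0.091.


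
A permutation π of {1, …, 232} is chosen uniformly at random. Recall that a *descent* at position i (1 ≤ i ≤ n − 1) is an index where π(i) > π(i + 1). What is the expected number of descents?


Write X = Σ X_I over i = 1, …, 231, with X_I the indicator of one descent.
There are 231 indicators.
For each fixed i, the pair (π(i), π(i+1)) is a uniformly random ordered pair of distinct values from {1, …, 232}; by symmetry P[π(i) > π(i+1)] = 1/2.
By linearity: E[X] = 231 · (1/2) = (232 − 1) · (1/2) = 231/2 ≈ 115.500000.

E[X] = 231/2 = 115.500000.


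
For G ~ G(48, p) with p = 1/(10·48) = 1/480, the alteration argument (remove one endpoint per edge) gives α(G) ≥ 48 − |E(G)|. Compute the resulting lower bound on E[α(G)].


E[|E(G)|] = C(48, 2)·p = 1128 · (1/480) = 47/20.
E[α(G)] ≥ n − E[|E(G)|] = 48 − 47/20 = 913/20.
Numerically: ≈ 45.6500.
(This is only a lower bound; the true E[α(G)] may be larger.)

E[α(G)] ≥ 913/20 ≈ 45.6500.


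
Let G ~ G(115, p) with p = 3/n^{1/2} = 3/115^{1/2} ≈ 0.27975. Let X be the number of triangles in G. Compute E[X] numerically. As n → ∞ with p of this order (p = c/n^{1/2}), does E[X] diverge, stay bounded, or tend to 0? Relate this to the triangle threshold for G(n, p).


Number of potential triangles: C(115, 3) = 246905.
Each occurs with probability p³ ≈ (0.27975)³ ≈ 2.1893591e-02.
By linearity: E[X] = C(115, 3)·p³ ≈ 246905 · 2.1893591e-02 ≈ 5405.63712.
Since α = 1/2 < 1, p = c/n^{1/2} ≫ 1/n is above the triangle threshold p ~ 1/n. Asymptotically E[X] ~ (c³/6)·n^{3(1−α)} = (3³/6)·n^{1.5} → ∞; triangles are abundant w.h.p.

E[X] ≈ 5405.63712; in regime p = Θ(1/n^{1/2}) E[X] diverges (above the triangle threshold p ~ 1/n).


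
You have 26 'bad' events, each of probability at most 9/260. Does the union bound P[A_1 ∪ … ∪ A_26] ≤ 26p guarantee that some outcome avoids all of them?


Union bound: P[∪_{i=1}^{26} A_i] ≤ Σ_i P[A_i] ≤ 26·p = 26·(9/260) = 9/10.
Numerically: 9/10 ≈ 0.900.
Is 9/10 < 1? YES.
Since P[∪ A_i] ≤ 9/10 < 1, the complement has P[∩ A_i^c] ≥ 1 − 9/10 = 1/10 > 0, so some outcome avoids every A_i.

26·p = 9/10 ≈ 0.900; existence CERTIFIED by the union bound.


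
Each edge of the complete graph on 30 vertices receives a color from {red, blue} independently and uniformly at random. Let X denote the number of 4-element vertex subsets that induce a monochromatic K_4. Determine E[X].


Let X = Σ_S X_S over the C(30, 4) = 27405 subsets S of size 4, where X_S = 1 if the K_4 on S is monochromatic.
For a fixed S, the K_4 on S has C(4, 2) = 6 edges. P[all 6 edges red] = (1/2)^6, and likewise for blue, so P[monochromatic] = 2·(1/2)^6 = 2^{1 − 6} = 1/32.
By linearity of expectation: E[X] = C(30, 4) · 2^{1 − 6} = 27405 · 1/32 = 27405/32.
Numerically: E[X] ≈ 856.40625.

E[X] = C(30,4)·2^(1−C(4,2)) = 27405/32 ≈ 856.40625.


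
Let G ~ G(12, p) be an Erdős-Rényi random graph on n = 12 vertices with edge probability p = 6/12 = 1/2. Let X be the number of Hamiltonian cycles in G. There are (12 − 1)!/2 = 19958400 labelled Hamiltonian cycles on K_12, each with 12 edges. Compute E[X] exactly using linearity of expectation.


K_12 has (12 − 1)!/2 = 19958400 labelled Hamiltonian cycles.
For each such Hamiltonian cycle H, let X_H = 1 if all 12 edges of H are present in G. Then P[X_H = 1] = p^{12} = (1/2)^{12} = 1/4096.
By linearity: E[X] = Σ_H E[X_H] = 19958400 · p^{12} = 19958400 · 1/4096 = 155925/32.
Numerically: E[X] ≈ 4872.7.

E[X] = 19958400 · (1/2)^{12} = 155925/32 ≈ 4872.7.


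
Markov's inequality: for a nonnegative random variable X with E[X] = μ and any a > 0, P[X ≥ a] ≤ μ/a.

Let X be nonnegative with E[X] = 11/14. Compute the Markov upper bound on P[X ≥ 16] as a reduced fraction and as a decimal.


μ = E[X] = 11/14, a = 16.
Markov: P[X ≥ 16] ≤ μ/a = (11/14)/16 = 11/224.
Numerically: ≈ 0.0491.
(Since a = 16 > μ = 0.7857, the bound 11/224 is < 1 and informative.)

P[X ≥ 16] ≤ 11/224 ≈ 0.0491.


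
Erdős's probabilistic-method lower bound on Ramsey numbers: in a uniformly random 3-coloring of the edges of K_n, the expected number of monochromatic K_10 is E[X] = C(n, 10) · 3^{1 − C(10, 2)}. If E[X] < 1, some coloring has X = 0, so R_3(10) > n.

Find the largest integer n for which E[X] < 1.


We need C(n, 10) · 3^{1 − 45} < 1, i.e. C(n, 10) < 3^{45 − 1} = 984770902183611232881.
Check values of n near the boundary:
  n = 568: C(568, 10) = 889446337783744949208; 889446337783744949208 < 984770902183611232881? YES
  n = 569: C(569, 10) = 905357721286137524328; 905357721286137524328 < 984770902183611232881? YES
  n = 570: C(570, 10) = 921524823451961408691; 921524823451961408691 < 984770902183611232881? YES
  n = 571: C(571, 10) = 937951290893172842001; 937951290893172842001 < 984770902183611232881? YES
  n = 572: C(572, 10) = 954640815642161682606; 954640815642161682606 < 984770902183611232881? YES
  n = 573: C(573, 10) = 971597135635805762226; 971597135635805762226 < 984770902183611232881? YES
  n = 574: C(574, 10) = 988824035203816502691; 988824035203816502691 < 984770902183611232881? NO
  n = 575: C(575, 10) = 1006325345561406175305; 1006325345561406175305 < 984770902183611232881? NO
The largest n with C(n, 10) < 984770902183611232881 is n = 573 (where E[X] = 35985079097622435638/36472996377170786403 ≈ 0.9866). Hence R_3(10) > 573, i.e. R_3(10) ≥ 574.

Largest n = 573; hence R_3(10) > 573.


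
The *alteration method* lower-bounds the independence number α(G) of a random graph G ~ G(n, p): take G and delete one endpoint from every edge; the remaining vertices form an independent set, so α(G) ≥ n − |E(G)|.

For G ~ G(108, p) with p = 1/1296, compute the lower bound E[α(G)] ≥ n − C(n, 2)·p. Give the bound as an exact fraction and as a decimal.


E[|E(G)|] = C(108, 2)·p = 5778 · (1/1296) = 107/24.
E[α(G)] ≥ n − E[|E(G)|] = 108 − 107/24 = 2485/24.
Numerically: ≈ 103.54167.
(This is only a lower bound; the true E[α(G)] may be larger.)

E[α(G)] ≥ 2485/24 ≈ 103.54167.


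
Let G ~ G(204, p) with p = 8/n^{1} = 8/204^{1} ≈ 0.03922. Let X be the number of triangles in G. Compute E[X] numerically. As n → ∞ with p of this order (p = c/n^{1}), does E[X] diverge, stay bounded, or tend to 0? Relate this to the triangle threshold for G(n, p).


Number of potential triangles: C(204, 3) = 1394204.
Each occurs with probability p³ ≈ (0.03922)³ ≈ 6.030863e-05.
By linearity: E[X] = C(204, 3)·p³ ≈ 1394204 · 6.030863e-05 ≈ 84.0825.
Here α = 1, so p = 8/n is exactly at the triangle threshold p ~ 1/n. Asymptotically E[X] → c³/6 = 8³/6 = 256/3 ≈ 85.3333, a bounded constant. In this regime the triangle count is asymptotically Poisson(c³/6).

E[X] ≈ 84.0825; in regime p = Θ(1/n^{1}) E[X] stays bounded (at the triangle threshold p ~ 1/n).


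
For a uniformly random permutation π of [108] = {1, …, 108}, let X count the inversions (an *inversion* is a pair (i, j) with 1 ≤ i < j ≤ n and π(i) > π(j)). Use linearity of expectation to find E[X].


Write X = Σ X_I over the C(108, 2) = 5778 pairs i < j, with X_I the indicator of one inversion.
There are 5778 indicators.
For each fixed pair i < j, the values π(i) and π(j) are two distinct elements of {1, …, 108} in uniformly random order; by symmetry P[π(i) > π(j)] = 1/2.
By linearity: E[X] = 5778 · (1/2) = C(108, 2) · (1/2) = 5778/2 = 2889 ≈ 2889.0000.

E[X] = 2889 = 2889.0000.


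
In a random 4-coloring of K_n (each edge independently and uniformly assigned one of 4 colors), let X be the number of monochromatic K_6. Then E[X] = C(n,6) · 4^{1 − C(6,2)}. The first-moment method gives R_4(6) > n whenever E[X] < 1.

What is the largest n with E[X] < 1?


We need C(n, 6) · 4^{1 − 15} < 1, i.e. C(n, 6) < 4^{15 − 1} = 268435456.
Check values of n near the boundary:
  n = 73: C(73, 6) = 170230452; 170230452 < 268435456? YES
  n = 74: C(74, 6) = 185250786; 185250786 < 268435456? YES
  n = 75: C(75, 6) = 201359550; 201359550 < 268435456? YES
  n = 76: C(76, 6) = 218618940; 218618940 < 268435456? YES
  n = 77: C(77, 6) = 237093780; 237093780 < 268435456? YES
  n = 78: C(78, 6) = 256851595; 256851595 < 268435456? YES
  n = 79: C(79, 6) = 277962685; 277962685 < 268435456? NO
  n = 80: C(80, 6) = 300500200; 300500200 < 268435456? NO
  n = 81: C(81, 6) = 324540216; 324540216 < 268435456? NO
The largest n with C(n, 6) < 268435456 is n = 78 (where E[X] = 256851595/268435456 ≈ 0.956847). Hence R_4(6) > 78, i.e. R_4(6) ≥ 79.

Largest n = 78; hence R_4(6) > 78.


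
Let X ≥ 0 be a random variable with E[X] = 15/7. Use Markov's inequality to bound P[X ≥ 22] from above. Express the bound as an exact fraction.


μ = E[X] = 15/7, a = 22.
Markov: P[X ≥ 22] ≤ μ/a = (15/7)/22 = 15/154.
Numerically: ≈ 0.097403.
(Since a = 22 > μ = 2.142857, the bound 15/154 is < 1 and informative.)

P[X ≥ 22] ≤ 15/154 ≈ 0.097403.


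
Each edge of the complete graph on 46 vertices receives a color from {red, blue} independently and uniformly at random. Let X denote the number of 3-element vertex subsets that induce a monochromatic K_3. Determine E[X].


Let X = Σ_S X_S over the C(46, 3) = 15180 subsets S of size 3, where X_S = 1 if the K_3 on S is monochromatic.
For a fixed S, the K_3 on S has C(3, 2) = 3 edges. P[all 3 edges red] = (1/2)^3, and likewise for blue, so P[monochromatic] = 2·(1/2)^3 = 2^{1 − 3} = 1/4.
Summing: E[X] = C(46, 3) · 2^{1 − 3} = 15180 · 1/4 = 3795.
Numerically: E[X] ≈ 3795.000.

E[X] = C(46,3)·2^(1−C(3,2)) = 3795 ≈ 3795.000.


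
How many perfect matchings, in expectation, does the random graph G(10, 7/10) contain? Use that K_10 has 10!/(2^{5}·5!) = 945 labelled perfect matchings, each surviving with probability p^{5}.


K_10 has 10!/(2^{5}·5!) = 945 labelled perfect matchings.
For each such perfect matching H, let X_H = 1 if all 5 edges of H are present in G. Then P[X_H = 1] = p^{5} = (7/10)^{5} = 16807/100000.
Summing the indicators: E[X] = Σ_H E[X_H] = 945 · p^{5} = 945 · 16807/100000 = 3176523/20000.
Numerically: E[X] ≈ 158.83.

E[X] = 945 · (7/10)^{5} = 3176523/20000 ≈ 158.83.


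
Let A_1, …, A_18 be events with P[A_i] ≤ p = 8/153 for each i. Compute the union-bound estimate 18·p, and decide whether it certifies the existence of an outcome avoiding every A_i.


Union bound: P[∪_{i=1}^{18} A_i] ≤ Σ_i P[A_i] ≤ 18·p = 18·(8/153) = 16/17.
Numerically: 16/17 ≈ 0.9411765.
Is 16/17 < 1? YES.
Since P[∪ A_i] ≤ 16/17 < 1, the complement has P[∩ A_i^c] ≥ 1 − 16/17 = 1/17 > 0, so some outcome avoids every A_i.

18·p = 16/17 ≈ 0.9411765; existence CERTIFIED by the union bound.


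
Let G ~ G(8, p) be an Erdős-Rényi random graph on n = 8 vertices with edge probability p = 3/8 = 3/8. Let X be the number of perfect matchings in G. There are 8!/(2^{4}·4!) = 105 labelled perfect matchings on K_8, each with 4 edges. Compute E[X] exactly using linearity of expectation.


K_8 has 8!/(2^{4}·4!) = 105 labelled perfect matchings.
For each such perfect matching H, let X_H = 1 if all 4 edges of H are present in G. Then P[X_H = 1] = p^{4} = (3/8)^{4} = 81/4096.
By linearity: E[X] = Σ_H E[X_H] = 105 · p^{4} = 105 · 81/4096 = 8505/4096.
Numerically: E[X] ≈ 2.0764.

E[X] = 105 · (3/8)^{4} = 8505/4096 ≈ 2.0764.


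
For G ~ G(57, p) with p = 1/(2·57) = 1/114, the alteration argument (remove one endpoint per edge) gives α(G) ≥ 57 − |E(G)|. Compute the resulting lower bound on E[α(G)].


E[|E(G)|] = C(57, 2)·p = 1596 · (1/114) = 14.
E[α(G)] ≥ n − E[|E(G)|] = 57 − 14 = 43.
Numerically: ≈ 43.000000.
(This is only a lower bound; the true E[α(G)] may be larger.)

E[α(G)] ≥ 43 ≈ 43.000000.


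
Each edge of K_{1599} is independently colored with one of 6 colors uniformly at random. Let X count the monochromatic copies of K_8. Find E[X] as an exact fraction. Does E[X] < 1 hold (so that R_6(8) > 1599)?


E[X] = C(1599, 8) · 6^{1 − 28} = 1041478627524184359081 · 6^{−27} = 1041478627524184359081/1023490369077469249536.
As a reduced fraction: E[X] = 38573282500895717003/37907050706572935168 ≈ 1.017575.
Is E[X] < 1? NO.
Since E[X] ≥ 1, the first-moment bound is inconclusive at n = 1599; it does NOT by itself certify R_6(8) > 1599.

E[X] = 38573282500895717003/37907050706572935168 ≈ 1.017575; E[X] ≥ 1; first-moment method inconclusive here.


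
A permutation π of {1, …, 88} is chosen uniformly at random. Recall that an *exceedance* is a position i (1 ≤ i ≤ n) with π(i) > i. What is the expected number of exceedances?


Write X = Σ_{i=1}^{88} X_i, where X_i = 1_{π(i) > i}.
For each fixed i, π(i) is uniform over {1, …, 88} (marginal of a uniform permutation), so P[π(i) > i] = (n − i)/n. Summing: Σ_{i=1}^{88} (n − i)/n = (0 + 1 + … + 87)/88 = 88(88 − 1)/(2·88) = (88 − 1)/2.
Hence E[X] = Σ_{i=1}^{88} (88 − i)/88 = 87/2 ≈ 43.50000.

E[X] = 87/2 = 43.50000.


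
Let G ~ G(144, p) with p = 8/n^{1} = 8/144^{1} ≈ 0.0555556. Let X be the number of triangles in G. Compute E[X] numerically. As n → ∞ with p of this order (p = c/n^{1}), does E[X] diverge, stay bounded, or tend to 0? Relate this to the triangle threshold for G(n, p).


Number of potential triangles: C(144, 3) = 487344.
Each occurs with probability p³ ≈ (0.0555556)³ ≈ 1.71467764e-04.
By linearity: E[X] = C(144, 3)·p³ ≈ 487344 · 1.71467764e-04 ≈ 83.563786.
Here α = 1, so p = 8/n is exactly at the triangle threshold p ~ 1/n. Asymptotically E[X] → c³/6 = 8³/6 = 256/3 ≈ 85.333333, a bounded constant. In this regime the triangle count is asymptotically Poisson(c³/6).

E[X] ≈ 83.563786; in regime p = Θ(1/n^{1}) E[X] stays bounded (at the triangle threshold p ~ 1/n).


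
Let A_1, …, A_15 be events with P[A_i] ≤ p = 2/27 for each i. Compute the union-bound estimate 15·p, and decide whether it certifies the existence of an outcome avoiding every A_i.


Union bound: P[∪_{i=1}^{15} A_i] ≤ Σ_i P[A_i] ≤ 15·p = 15·(2/27) = 10/9.
Numerically: 10/9 ≈ 1.11111.
Is 10/9 < 1? NO.
Since the bound 10/9 is ≥ 1, the union bound is uninformative here; it does NOT by itself certify existence.

15·p = 10/9 ≈ 1.11111; existence NOT certified by the union bound.


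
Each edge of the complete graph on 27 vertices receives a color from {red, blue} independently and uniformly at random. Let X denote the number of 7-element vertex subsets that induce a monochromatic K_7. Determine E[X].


Let X = Σ_S X_S over the C(27, 7) = 888030 subsets S of size 7, where X_S = 1 if the K_7 on S is monochromatic.
For a fixed S, the K_7 on S has C(7, 2) = 21 edges. P[all 21 edges red] = (1/2)^21, and likewise for blue, so P[monochromatic] = 2·(1/2)^21 = 2^{1 − 21} = 1/1048576.
Summing: E[X] = C(27, 7) · 2^{1 − 21} = 888030 · 1/1048576 = 444015/524288.
Numerically: E[X] ≈ 0.846891.

E[X] = C(27,7)·2^(1−C(7,2)) = 444015/524288 ≈ 0.846891.


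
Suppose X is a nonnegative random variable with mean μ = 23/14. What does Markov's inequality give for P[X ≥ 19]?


μ = E[X] = 23/14, a = 19.
Markov: P[X ≥ 19] ≤ μ/a = (23/14)/19 = 23/266.
Numerically: ≈ 0.0865.
(Since a = 19 > μ = 1.6429, the bound 23/266 is < 1 and informative.)

P[X ≥ 19] ≤ 23/266 ≈ 0.0865.


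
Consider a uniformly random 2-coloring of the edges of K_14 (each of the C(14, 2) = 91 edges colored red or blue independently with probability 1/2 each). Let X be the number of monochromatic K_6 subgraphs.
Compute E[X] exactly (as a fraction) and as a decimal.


Let X = Σ_S X_S over the C(14, 6) = 3003 subsets S of size 6, where X_S = 1 if the K_6 on S is monochromatic.
For a fixed S, the K_6 on S has C(6, 2) = 15 edges. P[all 15 edges red] = (1/2)^15, and likewise for blue, so P[monochromatic] = 2·(1/2)^15 = 2^{1 − 15} = 1/16384.
By linearity: E[X] = C(14, 6) · 2^{1 − 15} = 3003 · 1/16384 = 3003/16384.
Numerically: E[X] ≈ 0.18329.

E[X] = C(14,6)·2^(1−C(6,2)) = 3003/16384 ≈ 0.18329.


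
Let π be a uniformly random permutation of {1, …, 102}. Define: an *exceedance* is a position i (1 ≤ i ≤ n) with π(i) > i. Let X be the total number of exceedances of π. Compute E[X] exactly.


Write X = Σ_{i=1}^{102} X_i, where X_i = 1_{π(i) > i}.
For each fixed i, π(i) is uniform over {1, …, 102} (marginal of a uniform permutation), so P[π(i) > i] = (n − i)/n. Summing: Σ_{i=1}^{102} (n − i)/n = (0 + 1 + … + 101)/102 = 102(102 − 1)/(2·102) = (102 − 1)/2.
Hence E[X] = Σ_{i=1}^{102} (102 − i)/102 = 101/2 ≈ 50.500.

E[X] = 101/2 = 50.500.


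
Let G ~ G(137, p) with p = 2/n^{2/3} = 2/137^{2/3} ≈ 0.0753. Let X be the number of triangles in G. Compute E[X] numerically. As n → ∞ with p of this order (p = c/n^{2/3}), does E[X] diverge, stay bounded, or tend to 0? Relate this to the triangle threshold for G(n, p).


Number of potential triangles: C(137, 3) = 419220.
Each occurs with probability p³ ≈ (0.0753)³ ≈ 4.26235e-04.
By linearity: E[X] = C(137, 3)·p³ ≈ 419220 · 4.26235e-04 ≈ 178.686.
Since α = 2/3 < 1, p = c/n^{2/3} ≫ 1/n is above the triangle threshold p ~ 1/n. Asymptotically E[X] ~ (c³/6)·n^{3(1−α)} = (2³/6)·n^{1} → ∞; triangles are abundant w.h.p.

E[X] ≈ 178.686; in regime p = Θ(1/n^{2/3}) E[X] diverges (above the triangle threshold p ~ 1/n).


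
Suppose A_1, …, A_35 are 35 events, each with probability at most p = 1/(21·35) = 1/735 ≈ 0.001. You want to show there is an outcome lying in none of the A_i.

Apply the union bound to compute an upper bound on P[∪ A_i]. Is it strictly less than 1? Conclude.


Union bound: P[∪_{i=1}^{35} A_i] ≤ Σ_i P[A_i] ≤ 35·p = 35·(1/735) = 1/21.
Numerically: 1/21 ≈ 0.048.
Is 1/21 < 1? YES.
Since P[∪ A_i] ≤ 1/21 < 1, the complement has P[∩ A_i^c] ≥ 1 − 1/21 = 20/21 > 0, so some outcome avoids every A_i.

35·p = 1/21 ≈ 0.048; existence CERTIFIED by the union bound.


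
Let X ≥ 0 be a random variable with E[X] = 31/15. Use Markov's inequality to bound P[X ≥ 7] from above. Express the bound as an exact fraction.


μ = E[X] = 31/15, a = 7.
Markov: P[X ≥ 7] ≤ μ/a = (31/15)/7 = 31/105.
Numerically: ≈ 0.295238.
(Since a = 7 > μ = 2.066667, the bound 31/105 is < 1 and informative.)

P[X ≥ 7] ≤ 31/105 ≈ 0.295238.


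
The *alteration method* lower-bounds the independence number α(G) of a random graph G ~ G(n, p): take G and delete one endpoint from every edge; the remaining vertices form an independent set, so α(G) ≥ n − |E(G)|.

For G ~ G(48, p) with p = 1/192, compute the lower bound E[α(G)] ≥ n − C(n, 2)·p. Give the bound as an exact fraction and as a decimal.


E[|E(G)|] = C(48, 2)·p = 1128 · (1/192) = 47/8.
E[α(G)] ≥ n − E[|E(G)|] = 48 − 47/8 = 337/8.
Numerically: ≈ 42.125000.
(This is only a lower bound; the true E[α(G)] may be larger.)

E[α(G)] ≥ 337/8 ≈ 42.125000.


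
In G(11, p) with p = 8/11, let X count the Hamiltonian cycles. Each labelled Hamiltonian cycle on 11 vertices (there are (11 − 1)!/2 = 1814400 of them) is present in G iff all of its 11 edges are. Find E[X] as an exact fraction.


K_11 has (11 − 1)!/2 = 1814400 labelled Hamiltonian cycles.
For each such Hamiltonian cycle H, let X_H = 1 if all 11 edges of H are present in G. Then P[X_H = 1] = p^{11} = (8/11)^{11} = 8589934592/285311670611.
By linearity: E[X] = Σ_H E[X_H] = 1814400 · p^{11} = 1814400 · 8589934592/285311670611 = 15585577323724800/285311670611.
Numerically: E[X] ≈ 54626.

E[X] = 1814400 · (8/11)^{11} = 15585577323724800/285311670611 ≈ 54626.


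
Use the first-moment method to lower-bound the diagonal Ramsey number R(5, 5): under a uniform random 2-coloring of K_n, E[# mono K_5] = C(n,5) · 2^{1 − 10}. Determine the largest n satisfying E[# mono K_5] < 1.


We need C(n, 5) · 2^{1 − 10} < 1, i.e. C(n, 5) < 2^{10 − 1} = 512.
Check values of n near the boundary:
  n = 8: C(8, 5) = 56; 56 < 512? YES
  n = 9: C(9, 5) = 126; 126 < 512? YES
  n = 10: C(10, 5) = 252; 252 < 512? YES
  n = 11: C(11, 5) = 462; 462 < 512? YES
  n = 12: C(12, 5) = 792; 792 < 512? NO
The largest n with C(n, 5) < 512 is n = 11 (where E[X] = 231/256 ≈ 0.9023438). Hence R(5, 5) > 11, i.e. R(5, 5) ≥ 12.

Largest n = 11; hence R(5, 5) > 11.


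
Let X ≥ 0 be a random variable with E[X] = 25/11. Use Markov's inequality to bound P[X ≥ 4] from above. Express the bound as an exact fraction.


μ = E[X] = 25/11, a = 4.
Markov: P[X ≥ 4] ≤ μ/a = (25/11)/4 = 25/44.
Numerically: ≈ 0.568.
(Since a = 4 > μ = 2.273, the bound 25/44 is < 1 and informative.)

P[X ≥ 4] ≤ 25/44 ≈ 0.568.


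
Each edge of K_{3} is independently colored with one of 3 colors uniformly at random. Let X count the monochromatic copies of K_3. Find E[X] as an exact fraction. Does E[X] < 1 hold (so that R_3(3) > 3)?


E[X] = C(3, 3) · 3^{1 − 3} = 1 · 3^{−2} = 1/9.
As a reduced fraction: E[X] = 1/9 ≈ 0.111111.
Is E[X] < 1? YES.
Since E[X] < 1, there exists a 3-coloring of K_{3} with no monochromatic K_3; hence R_3(3) > 3.

E[X] = 1/9 ≈ 0.111111; E[X] < 1, so R_3(3) > 3.


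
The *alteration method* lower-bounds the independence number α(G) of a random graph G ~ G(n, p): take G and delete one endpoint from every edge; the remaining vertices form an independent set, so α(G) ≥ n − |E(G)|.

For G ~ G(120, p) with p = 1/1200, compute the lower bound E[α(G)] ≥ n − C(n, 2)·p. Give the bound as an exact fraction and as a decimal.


E[|E(G)|] = C(120, 2)·p = 7140 · (1/1200) = 119/20.
E[α(G)] ≥ n − E[|E(G)|] = 120 − 119/20 = 2281/20.
Numerically: ≈ 114.05000.
(This is only a lower bound; the true E[α(G)] may be larger.)

E[α(G)] ≥ 2281/20 ≈ 114.05000.


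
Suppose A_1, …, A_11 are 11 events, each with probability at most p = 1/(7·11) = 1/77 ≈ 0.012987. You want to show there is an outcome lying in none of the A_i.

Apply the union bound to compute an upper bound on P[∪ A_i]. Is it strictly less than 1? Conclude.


Union bound: P[∪_{i=1}^{11} A_i] ≤ Σ_i P[A_i] ≤ 11·p = 11·(1/77) = 1/7.
Numerically: 1/7 ≈ 0.142857.
Is 1/7 < 1? YES.
Since P[∪ A_i] ≤ 1/7 < 1, the complement has P[∩ A_i^c] ≥ 1 − 1/7 = 6/7 > 0, so some outcome avoids every A_i.

11·p = 1/7 ≈ 0.142857; existence CERTIFIED by the union bound.


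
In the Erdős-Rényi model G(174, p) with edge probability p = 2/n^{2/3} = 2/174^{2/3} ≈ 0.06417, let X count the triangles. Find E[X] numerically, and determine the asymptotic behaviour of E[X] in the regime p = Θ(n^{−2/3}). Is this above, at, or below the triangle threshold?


Number of potential triangles: C(174, 3) = 862924.
Each occurs with probability p³ ≈ (0.06417)³ ≈ 2.642357e-04.
By linearity: E[X] = C(174, 3)·p³ ≈ 862924 · 2.642357e-04 ≈ 228.0153.
Since α = 2/3 < 1, p = c/n^{2/3} ≫ 1/n is above the triangle threshold p ~ 1/n. Asymptotically E[X] ~ (c³/6)·n^{3(1−α)} = (2³/6)·n^{1} → ∞; triangles are abundant w.h.p.

E[X] ≈ 228.0153; in regime p = Θ(1/n^{2/3}) E[X] diverges (above the triangle threshold p ~ 1/n).


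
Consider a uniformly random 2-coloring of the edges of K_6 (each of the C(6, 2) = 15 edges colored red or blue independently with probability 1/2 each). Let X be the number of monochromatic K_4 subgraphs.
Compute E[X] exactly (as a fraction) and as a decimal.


Let X = Σ_S X_S over the C(6, 4) = 15 subsets S of size 4, where X_S = 1 if the K_4 on S is monochromatic.
For a fixed S, the K_4 on S has C(4, 2) = 6 edges. P[all 6 edges red] = (1/2)^6, and likewise for blue, so P[monochromatic] = 2·(1/2)^6 = 2^{1 − 6} = 1/32.
Summing: E[X] = C(6, 4) · 2^{1 − 6} = 15 · 1/32 = 15/32.
Numerically: E[X] ≈ 0.4688.

E[X] = C(6,4)·2^(1−C(4,2)) = 15/32 ≈ 0.4688.


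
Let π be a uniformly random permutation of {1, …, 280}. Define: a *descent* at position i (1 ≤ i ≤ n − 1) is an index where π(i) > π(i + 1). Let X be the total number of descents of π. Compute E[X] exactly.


Write X = Σ X_I over i = 1, …, 279, with X_I the indicator of one descent.
There are 279 indicators.
For each fixed i, the pair (π(i), π(i+1)) is a uniformly random ordered pair of distinct values from {1, …, 280}; by symmetry P[π(i) > π(i+1)] = 1/2.
By linearity: E[X] = 279 · (1/2) = (280 − 1) · (1/2) = 279/2 ≈ 139.50000.

E[X] = 279/2 = 139.50000.


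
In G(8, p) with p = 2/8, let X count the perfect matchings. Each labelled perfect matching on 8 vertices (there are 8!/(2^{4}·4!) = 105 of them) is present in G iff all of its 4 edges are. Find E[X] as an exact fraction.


K_8 has 8!/(2^{4}·4!) = 105 labelled perfect matchings.
For each such perfect matching H, let X_H = 1 if all 4 edges of H are present in G. Then P[X_H = 1] = p^{4} = (1/4)^{4} = 1/256.
By linearity of expectation: E[X] = Σ_H E[X_H] = 105 · p^{4} = 105 · 1/256 = 105/256.
Numerically: E[X] ≈ 0.4102.

E[X] = 105 · (1/4)^{4} = 105/256 ≈ 0.4102.


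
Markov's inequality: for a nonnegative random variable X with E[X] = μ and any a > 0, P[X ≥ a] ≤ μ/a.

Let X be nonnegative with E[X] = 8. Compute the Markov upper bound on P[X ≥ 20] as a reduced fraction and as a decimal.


μ = E[X] = 8, a = 20.
Markov: P[X ≥ 20] ≤ μ/a = (8)/20 = 2/5.
Numerically: ≈ 0.400.
(Since a = 20 > μ = 8.000, the bound 2/5 is < 1 and informative.)

P[X ≥ 20] ≤ 2/5 ≈ 0.400.


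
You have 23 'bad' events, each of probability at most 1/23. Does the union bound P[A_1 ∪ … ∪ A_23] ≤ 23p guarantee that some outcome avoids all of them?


Union bound: P[∪_{i=1}^{23} A_i] ≤ Σ_i P[A_i] ≤ 23·p = 23·(1/23) = 1.
Numerically: 1 ≈ 1.0000000.
Is 1 < 1? NO.
Since the bound 1 is ≥ 1, the union bound is uninformative here; it does NOT by itself certify existence.

23·p = 1 ≈ 1.0000000; existence NOT certified by the union bound.


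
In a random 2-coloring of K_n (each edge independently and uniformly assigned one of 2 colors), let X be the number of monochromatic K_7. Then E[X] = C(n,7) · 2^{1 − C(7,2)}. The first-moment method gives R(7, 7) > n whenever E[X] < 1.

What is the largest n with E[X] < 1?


We need C(n, 7) · 2^{1 − 21} < 1, i.e. C(n, 7) < 2^{21 − 1} = 1048576.
Check values of n near the boundary:
  n = 24: C(24, 7) = 346104; 346104 < 1048576? YES
  n = 25: C(25, 7) = 480700; 480700 < 1048576? YES
  n = 26: C(26, 7) = 657800; 657800 < 1048576? YES
  n = 27: C(27, 7) = 888030; 888030 < 1048576? YES
  n = 28: C(28, 7) = 1184040; 1184040 < 1048576? NO
  n = 29: C(29, 7) = 1560780; 1560780 < 1048576? NO
  n = 30: C(30, 7) = 2035800; 2035800 < 1048576? NO
The largest n with C(n, 7) < 1048576 is n = 27 (where E[X] = 444015/524288 ≈ 0.84689). Hence R(7, 7) > 27, i.e. R(7, 7) ≥ 28.

Largest n = 27; hence R(7, 7) > 27.


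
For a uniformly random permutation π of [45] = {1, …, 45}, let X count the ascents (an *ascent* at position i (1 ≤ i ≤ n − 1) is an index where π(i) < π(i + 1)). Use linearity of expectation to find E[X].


Write X = Σ X_I over i = 1, …, 44, with X_I the indicator of one ascent.
There are 44 indicators.
For each fixed i, the pair (π(i), π(i+1)) is a uniformly random ordered pair of distinct values from {1, …, 45}; by symmetry P[π(i) < π(i+1)] = 1/2.
By linearity: E[X] = 44 · (1/2) = (45 − 1) · (1/2) = 22 ≈ 22.0000.

E[X] = 22 = 22.0000.


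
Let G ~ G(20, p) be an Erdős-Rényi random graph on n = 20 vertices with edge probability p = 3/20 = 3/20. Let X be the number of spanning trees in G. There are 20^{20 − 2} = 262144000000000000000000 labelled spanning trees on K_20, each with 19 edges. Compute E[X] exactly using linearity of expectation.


K_20 has 20^{20 − 2} = 262144000000000000000000 labelled spanning trees.
For each such spanning tree H, let X_H = 1 if all 19 edges of H are present in G. Then P[X_H = 1] = p^{19} = (3/20)^{19} = 1162261467/5242880000000000000000000.
By linearity: E[X] = Σ_H E[X_H] = 262144000000000000000000 · p^{19} = 262144000000000000000000 · 1162261467/5242880000000000000000000 = 1162261467/20.
Numerically: E[X] ≈ 5.8113e+07.

E[X] = 262144000000000000000000 · (3/20)^{19} = 1162261467/20 ≈ 5.8113e+07.


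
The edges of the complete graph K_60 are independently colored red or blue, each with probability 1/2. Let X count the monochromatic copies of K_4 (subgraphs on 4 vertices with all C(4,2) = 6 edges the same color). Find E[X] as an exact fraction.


Let X = Σ_S X_S over the C(60, 4) = 487635 subsets S of size 4, where X_S = 1 if the K_4 on S is monochromatic.
For a fixed S, the K_4 on S has C(4, 2) = 6 edges. P[all 6 edges red] = (1/2)^6, and likewise for blue, so P[monochromatic] = 2·(1/2)^6 = 2^{1 − 6} = 1/32.
Summing: E[X] = C(60, 4) · 2^{1 − 6} = 487635 · 1/32 = 487635/32.
Numerically: E[X] ≈ 15238.5938.

E[X] = C(60,4)·2^(1−C(4,2)) = 487635/32 ≈ 15238.5938.


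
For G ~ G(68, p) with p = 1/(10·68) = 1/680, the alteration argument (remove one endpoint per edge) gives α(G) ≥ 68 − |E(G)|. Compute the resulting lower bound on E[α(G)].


E[|E(G)|] = C(68, 2)·p = 2278 · (1/680) = 67/20.
E[α(G)] ≥ n − E[|E(G)|] = 68 − 67/20 = 1293/20.
Numerically: ≈ 64.650.
(This is only a lower bound; the true E[α(G)] may be larger.)

E[α(G)] ≥ 1293/20 ≈ 64.650.


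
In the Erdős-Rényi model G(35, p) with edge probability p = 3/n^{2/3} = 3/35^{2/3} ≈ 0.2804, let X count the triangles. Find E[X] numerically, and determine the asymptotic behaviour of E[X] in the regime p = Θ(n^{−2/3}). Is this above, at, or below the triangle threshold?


Number of potential triangles: C(35, 3) = 6545.
Each occurs with probability p³ ≈ (0.2804)³ ≈ 2.204082e-02.
By linearity: E[X] = C(35, 3)·p³ ≈ 6545 · 2.204082e-02 ≈ 144.2571.
Since α = 2/3 < 1, p = c/n^{2/3} ≫ 1/n is above the triangle threshold p ~ 1/n. Asymptotically E[X] ~ (c³/6)·n^{3(1−α)} = (3³/6)·n^{1} → ∞; triangles are abundant w.h.p.

E[X] ≈ 144.2571; in regime p = Θ(1/n^{2/3}) E[X] diverges (above the triangle threshold p ~ 1/n).


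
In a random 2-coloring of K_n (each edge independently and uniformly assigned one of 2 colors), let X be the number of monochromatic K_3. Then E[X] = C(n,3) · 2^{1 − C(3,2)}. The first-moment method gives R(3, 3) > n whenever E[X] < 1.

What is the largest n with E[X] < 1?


We need C(n, 3) · 2^{1 − 3} < 1, i.e. C(n, 3) < 2^{3 − 1} = 4.
Check values of n near the boundary:
  n = 3: C(3, 3) = 1; 1 < 4? YES
  n = 4: C(4, 3) = 4; 4 < 4? NO
The largest n with C(n, 3) < 4 is n = 3 (where E[X] = 1/4 ≈ 0.250000). Hence R(3, 3) > 3, i.e. R(3, 3) ≥ 4.

Largest n = 3; hence R(3, 3) > 3.


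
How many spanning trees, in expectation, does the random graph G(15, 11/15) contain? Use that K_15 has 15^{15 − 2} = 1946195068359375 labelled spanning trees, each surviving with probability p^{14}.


K_15 has 15^{15 − 2} = 1946195068359375 labelled spanning trees.
For each such spanning tree H, let X_H = 1 if all 14 edges of H are present in G. Then P[X_H = 1] = p^{14} = (11/15)^{14} = 379749833583241/29192926025390625.
By linearity of expectation: E[X] = Σ_H E[X_H] = 1946195068359375 · p^{14} = 1946195068359375 · 379749833583241/29192926025390625 = 379749833583241/15.
Numerically: E[X] ≈ 2.53e+13.

E[X] = 1946195068359375 · (11/15)^{14} = 379749833583241/15 ≈ 2.53e+13.


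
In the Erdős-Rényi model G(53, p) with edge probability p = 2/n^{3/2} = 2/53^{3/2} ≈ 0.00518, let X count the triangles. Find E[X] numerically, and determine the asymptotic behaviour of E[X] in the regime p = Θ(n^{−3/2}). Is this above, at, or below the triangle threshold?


Number of potential triangles: C(53, 3) = 23426.
Each occurs with probability p³ ≈ (0.00518)³ ≈ 1.39267e-07.
By linearity: E[X] = C(53, 3)·p³ ≈ 23426 · 1.39267e-07 ≈ 0.003.
Since α = 3/2 > 1, p = c/n^{3/2} = o(1/n) is below the triangle threshold p ~ 1/n. Asymptotically E[X] ~ (c³/6)·n^{3(1−α)} = (2³/6)·n^{-1.5} → 0, so by Markov's inequality G has no triangles w.h.p.

E[X] ≈ 0.003; in regime p = Θ(1/n^{3/2}) E[X] tends to 0 (below the triangle threshold p ~ 1/n).


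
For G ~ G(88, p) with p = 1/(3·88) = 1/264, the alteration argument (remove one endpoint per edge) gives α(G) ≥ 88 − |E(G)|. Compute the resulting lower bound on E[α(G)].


E[|E(G)|] = C(88, 2)·p = 3828 · (1/264) = 29/2.
E[α(G)] ≥ n − E[|E(G)|] = 88 − 29/2 = 147/2.
Numerically: ≈ 73.50000.
(This is only a lower bound; the true E[α(G)] may be larger.)

E[α(G)] ≥ 147/2 ≈ 73.50000.


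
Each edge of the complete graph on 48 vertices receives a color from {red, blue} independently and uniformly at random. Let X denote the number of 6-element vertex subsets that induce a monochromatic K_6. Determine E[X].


Let X = Σ_S X_S over the C(48, 6) = 12271512 subsets S of size 6, where X_S = 1 if the K_6 on S is monochromatic.
For a fixed S, the K_6 on S has C(6, 2) = 15 edges. P[all 15 edges red] = (1/2)^15, and likewise for blue, so P[monochromatic] = 2·(1/2)^15 = 2^{1 − 15} = 1/16384.
By linearity: E[X] = C(48, 6) · 2^{1 − 15} = 12271512 · 1/16384 = 1533939/2048.
Numerically: E[X] ≈ 748.994.

E[X] = C(48,6)·2^(1−C(6,2)) = 1533939/2048 ≈ 748.994.


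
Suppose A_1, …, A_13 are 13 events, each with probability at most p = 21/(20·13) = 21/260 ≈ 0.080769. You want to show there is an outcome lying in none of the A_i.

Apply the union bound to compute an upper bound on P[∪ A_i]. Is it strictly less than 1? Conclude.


Union bound: P[∪_{i=1}^{13} A_i] ≤ Σ_i P[A_i] ≤ 13·p = 13·(21/260) = 21/20.
Numerically: 21/20 ≈ 1.050000.
Is 21/20 < 1? NO.
Since the bound 21/20 is ≥ 1, the union bound is uninformative here; it does NOT by itself certify existence.

13·p = 21/20 ≈ 1.050000; existence NOT certified by the union bound.


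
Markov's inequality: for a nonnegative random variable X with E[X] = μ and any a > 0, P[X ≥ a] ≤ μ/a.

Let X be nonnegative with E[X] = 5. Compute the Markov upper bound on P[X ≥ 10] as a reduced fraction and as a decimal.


μ = E[X] = 5, a = 10.
Markov: P[X ≥ 10] ≤ μ/a = (5)/10 = 1/2.
Numerically: ≈ 0.500.
(Since a = 10 > μ = 5.000, the bound 1/2 is < 1 and informative.)

P[X ≥ 10] ≤ 1/2 ≈ 0.500.


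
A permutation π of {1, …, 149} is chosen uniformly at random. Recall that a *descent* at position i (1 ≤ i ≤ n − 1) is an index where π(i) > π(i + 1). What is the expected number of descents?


Write X = Σ X_I over i = 1, …, 148, with X_I the indicator of one descent.
There are 148 indicators.
For each fixed i, the pair (π(i), π(i+1)) is a uniformly random ordered pair of distinct values from {1, …, 149}; by symmetry P[π(i) > π(i+1)] = 1/2.
By linearity: E[X] = 148 · (1/2) = (149 − 1) · (1/2) = 74 ≈ 74.00000.

E[X] = 74 = 74.00000.
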